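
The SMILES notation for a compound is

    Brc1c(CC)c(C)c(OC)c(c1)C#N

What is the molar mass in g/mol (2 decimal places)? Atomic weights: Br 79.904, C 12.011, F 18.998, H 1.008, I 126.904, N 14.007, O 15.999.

First, the molecular formula is C11H12BrNO (counting implicit H from valence).
  Br: 1 × 79.904 = 79.904
  C: 11 × 12.011 = 132.121
  H: 12 × 1.008 = 12.096
  N: 1 × 14.007 = 14.007
  O: 1 × 15.999 = 15.999
Sum: 1×79.904 + 11×12.011 + 12×1.008 + 1×14.007 + 1×15.999 = 254.127 → 254.13 g/mol.

254.13 g/mol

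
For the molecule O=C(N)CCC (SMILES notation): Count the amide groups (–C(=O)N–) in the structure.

The amide motif appears at heavy-atom position 2 in the SMILES.
Amide count: 1.

1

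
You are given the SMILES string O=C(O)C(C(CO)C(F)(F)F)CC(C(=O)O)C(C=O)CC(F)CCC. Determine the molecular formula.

Walk through each heavy atom and fill implicit hydrogens from standard valence (C 4, N 3, O 2, S 2, halogen 1):
  atom 1: O, bond orders sum to 2 (valence 2) → 0 H
  atom 2: C, bond orders sum to 4 (valence 4) → 0 H
  atom 3: O, bond orders sum to 1 (valence 2) → 1 H
  atom 4: C, bond orders sum to 3 (valence 4) → 1 H
  atom 5: C, bond orders sum to 3 (valence 4) → 1 H
  atom 6: C, bond orders sum to 2 (valence 4) → 2 H
  atom 7: O, bond orders sum to 1 (valence 2) → 1 H
  atom 8: C, bond orders sum to 4 (valence 4) → 0 H
  atom 9: F (halogen, monovalent) → 0 H
  atom 10: F (halogen, monovalent) → 0 H
  atom 11: F (halogen, monovalent) → 0 H
  atom 12: C, bond orders sum to 2 (valence 4) → 2 H
  atom 13: C, bond orders sum to 3 (valence 4) → 1 H
  atom 14: C, bond orders sum to 4 (valence 4) → 0 H
  atom 15: O, bond orders sum to 2 (valence 2) → 0 H
  atom 16: O, bond orders sum to 1 (valence 2) → 1 H
  atom 17: C, bond orders sum to 3 (valence 4) → 1 H
  atom 18: C, bond orders sum to 3 (valence 4) → 1 H
  atom 19: O, bond orders sum to 2 (valence 2) → 0 H
  atom 20: C, bond orders sum to 2 (valence 4) → 2 H
  atom 21: C, bond orders sum to 3 (valence 4) → 1 H
  atom 22: F (halogen, monovalent) → 0 H
  atom 23: C, bond orders sum to 2 (valence 4) → 2 H
  atom 24: C, bond orders sum to 2 (valence 4) → 2 H
  atom 25: C, bond orders sum to 1 (valence 4) → 3 H
Totals → C:15, H:22, F:4, O:6.

C15H22F4O6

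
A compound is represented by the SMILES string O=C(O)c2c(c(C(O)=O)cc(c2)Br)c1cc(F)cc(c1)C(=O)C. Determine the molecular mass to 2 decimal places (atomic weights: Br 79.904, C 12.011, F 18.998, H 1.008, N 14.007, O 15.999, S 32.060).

381.15 g/mol

First, the molecular formula is C16H10BrFO5 (counting implicit H from valence).
  Br: 1 × 79.904 = 79.904
  C: 16 × 12.011 = 192.176
  F: 1 × 18.998 = 18.998
  H: 10 × 1.008 = 10.080
  O: 5 × 15.999 = 79.995
Sum: 1×79.904 + 16×12.011 + 1×18.998 + 10×1.008 + 5×15.999 = 381.153 → 381.15 g/mol.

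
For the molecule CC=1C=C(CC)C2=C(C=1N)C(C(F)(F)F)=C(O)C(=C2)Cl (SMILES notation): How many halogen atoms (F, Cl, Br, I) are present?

4

Halogen atoms appear at heavy-atom positions 13, 14, 15, 20 (1×Cl, 3×F).
Other groups present: 1 hydroxyl, 1 primary amine.
Halogen count: 4.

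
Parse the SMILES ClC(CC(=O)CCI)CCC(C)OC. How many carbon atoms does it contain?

Count every carbon token in the SMILES (each C, including those in ring-closure positions and inside branches).
Carbon count: 10.

10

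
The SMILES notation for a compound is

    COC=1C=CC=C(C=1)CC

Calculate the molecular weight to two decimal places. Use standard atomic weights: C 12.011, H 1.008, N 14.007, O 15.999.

First, the molecular formula is C9H12O (counting implicit H from valence).
  C: 9 × 12.011 = 108.099
  H: 12 × 1.008 = 12.096
  O: 1 × 15.999 = 15.999
Sum: 9×12.011 + 12×1.008 + 1×15.999 = 136.194 → 136.19 g/mol.

136.19 g/mol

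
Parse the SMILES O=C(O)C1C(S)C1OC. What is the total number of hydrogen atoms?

8

Walk through each heavy atom and fill implicit hydrogens from standard valence (C 4, N 3, O 2, S 2, halogen 1):
  atom 1: O, bond orders sum to 2 (valence 2) → 0 H
  atom 2: C, bond orders sum to 4 (valence 4) → 0 H
  atom 3: O, bond orders sum to 1 (valence 2) → 1 H
  atom 4: C, bond orders sum to 3 (valence 4) → 1 H
  atom 5: C, bond orders sum to 3 (valence 4) → 1 H
  atom 6: S, bond orders sum to 1 (valence 2) → 1 H
  atom 7: C, bond orders sum to 3 (valence 4) → 1 H
  atom 8: O, bond orders sum to 2 (valence 2) → 0 H
  atom 9: C, bond orders sum to 1 (valence 4) → 3 H
Total hydrogens: 8.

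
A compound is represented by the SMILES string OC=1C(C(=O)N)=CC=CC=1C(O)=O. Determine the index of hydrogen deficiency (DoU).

Molecular formula: C8H7NO4.
DoU = (2C + 2 + N − H − X) / 2, where X is the halogen count and O/S are ignored.
    = (2·8 + 2 + 1 − 7 − 0) / 2 = 12 / 2 = 6.

6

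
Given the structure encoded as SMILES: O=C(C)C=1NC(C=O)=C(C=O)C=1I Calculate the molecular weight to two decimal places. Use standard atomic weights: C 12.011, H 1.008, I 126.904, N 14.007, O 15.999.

291.04 g/mol

First, the molecular formula is C8H6INO3 (counting implicit H from valence).
  C: 8 × 12.011 = 96.088
  H: 6 × 1.008 = 6.048
  I: 1 × 126.904 = 126.904
  N: 1 × 14.007 = 14.007
  O: 3 × 15.999 = 47.997
Sum: 8×12.011 + 6×1.008 + 1×126.904 + 1×14.007 + 3×15.999 = 291.044 → 291.04 g/mol.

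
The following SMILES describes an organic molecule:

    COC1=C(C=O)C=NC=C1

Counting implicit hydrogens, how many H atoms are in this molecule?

Walk through each heavy atom and fill implicit hydrogens from standard valence (C 4, N 3, O 2, S 2, halogen 1):
  atom 1: C, bond orders sum to 1 (valence 4) → 3 H
  atom 2: O, bond orders sum to 2 (valence 2) → 0 H
  atom 3: C, bond orders sum to 4 (valence 4) → 0 H
  atom 4: C, bond orders sum to 4 (valence 4) → 0 H
  atom 5: C, bond orders sum to 3 (valence 4) → 1 H
  atom 6: O, bond orders sum to 2 (valence 2) → 0 H
  atom 7: C, bond orders sum to 3 (valence 4) → 1 H
  atom 8: N, bond orders sum to 3 (valence 3) → 0 H
  atom 9: C, bond orders sum to 3 (valence 4) → 1 H
  atom 10: C, bond orders sum to 3 (valence 4) → 1 H
Total hydrogens: 7.

7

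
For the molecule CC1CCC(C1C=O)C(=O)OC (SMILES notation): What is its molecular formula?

Walk through each heavy atom and fill implicit hydrogens from standard valence (C 4, N 3, O 2, S 2, halogen 1):
  atom 1: C, bond orders sum to 1 (valence 4) → 3 H
  atom 2: C, bond orders sum to 3 (valence 4) → 1 H
  atom 3: C, bond orders sum to 2 (valence 4) → 2 H
  atom 4: C, bond orders sum to 2 (valence 4) → 2 H
  atom 5: C, bond orders sum to 3 (valence 4) → 1 H
  atom 6: C, bond orders sum to 3 (valence 4) → 1 H
  atom 7: C, bond orders sum to 3 (valence 4) → 1 H
  atom 8: O, bond orders sum to 2 (valence 2) → 0 H
  atom 9: C, bond orders sum to 4 (valence 4) → 0 H
  atom 10: O, bond orders sum to 2 (valence 2) → 0 H
  atom 11: O, bond orders sum to 2 (valence 2) → 0 H
  atom 12: C, bond orders sum to 1 (valence 4) → 3 H
Totals → C:9, H:14, O:3.
In Hill order: C9H14O3.

C9H14O3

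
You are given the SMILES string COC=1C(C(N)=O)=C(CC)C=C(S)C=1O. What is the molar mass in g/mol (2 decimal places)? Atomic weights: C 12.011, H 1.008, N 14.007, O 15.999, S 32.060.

227.28 g/mol

First, the molecular formula is C10H13NO3S (counting implicit H from valence).
  C: 10 × 12.011 = 120.110
  H: 13 × 1.008 = 13.104
  N: 1 × 14.007 = 14.007
  O: 3 × 15.999 = 47.997
  S: 1 × 32.060 = 32.060
Sum: 10×12.011 + 13×1.008 + 1×14.007 + 3×15.999 + 1×32.060 = 227.278 → 227.28 g/mol.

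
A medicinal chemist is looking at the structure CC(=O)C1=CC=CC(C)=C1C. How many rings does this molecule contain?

In SMILES, each pair of matching ring-closure digits denotes one ring-closing bond; the number of such bonds equals the number of independent rings.
Ring-closure bonds here: 1.

1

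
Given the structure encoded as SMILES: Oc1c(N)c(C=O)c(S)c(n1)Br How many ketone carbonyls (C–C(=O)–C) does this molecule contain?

Scan the SMILES for the ketone motif — none present.
Groups that are present: 1 aldehyde, 1 hydroxyl, 1 primary amine, 1 thiol.

0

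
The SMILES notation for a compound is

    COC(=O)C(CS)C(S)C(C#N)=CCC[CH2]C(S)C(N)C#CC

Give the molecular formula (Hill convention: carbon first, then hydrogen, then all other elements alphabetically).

C16H24N2O2S3

Walk through each heavy atom and fill implicit hydrogens from standard valence (C 4, N 3, O 2, S 2, halogen 1):
  atom 1: C, bond orders sum to 1 (valence 4) → 3 H
  atom 2: O, bond orders sum to 2 (valence 2) → 0 H
  atom 3: C, bond orders sum to 4 (valence 4) → 0 H
  atom 4: O, bond orders sum to 2 (valence 2) → 0 H
  atom 5: C, bond orders sum to 3 (valence 4) → 1 H
  atom 6: C, bond orders sum to 2 (valence 4) → 2 H
  atom 7: S, bond orders sum to 1 (valence 2) → 1 H
  atom 8: C, bond orders sum to 3 (valence 4) → 1 H
  atom 9: S, bond orders sum to 1 (valence 2) → 1 H
  atom 10: C, bond orders sum to 4 (valence 4) → 0 H
  atom 11: C, bond orders sum to 4 (valence 4) → 0 H
  atom 12: N, bond orders sum to 3 (valence 3) → 0 H
  atom 13: C, bond orders sum to 3 (valence 4) → 1 H
  atom 14: C, bond orders sum to 2 (valence 4) → 2 H
  atom 15: C, bond orders sum to 2 (valence 4) → 2 H
  atom 16: C with explicit H count 2
  atom 17: C, bond orders sum to 3 (valence 4) → 1 H
  atom 18: S, bond orders sum to 1 (valence 2) → 1 H
  atom 19: C, bond orders sum to 3 (valence 4) → 1 H
  atom 20: N, bond orders sum to 1 (valence 3) → 2 H
  atom 21: C, bond orders sum to 4 (valence 4) → 0 H
  atom 22: C, bond orders sum to 4 (valence 4) → 0 H
  atom 23: C, bond orders sum to 1 (valence 4) → 3 H
Totals → C:16, H:24, N:2, O:2, S:3.
In Hill order: C16H24N2O2S3.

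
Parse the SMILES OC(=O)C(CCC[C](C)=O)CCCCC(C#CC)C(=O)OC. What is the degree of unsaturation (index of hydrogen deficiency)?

Degree of unsaturation = (number of rings) + (number of π bonds).
Ring closures in the SMILES: 0.
π bonds: 3 double bonds (each 1 DoU), 1 triple bond (each 2 DoU) → 5 DoU from unsaturation.
Total DoU = 0 + 5 = 5.

5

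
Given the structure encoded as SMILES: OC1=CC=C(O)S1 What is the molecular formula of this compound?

C4H4O2S

Walk through each heavy atom and fill implicit hydrogens from standard valence (C 4, N 3, O 2, S 2, halogen 1):
  atom 1: O, bond orders sum to 1 (valence 2) → 1 H
  atom 2: C, bond orders sum to 4 (valence 4) → 0 H
  atom 3: C, bond orders sum to 3 (valence 4) → 1 H
  atom 4: C, bond orders sum to 3 (valence 4) → 1 H
  atom 5: C, bond orders sum to 4 (valence 4) → 0 H
  atom 6: O, bond orders sum to 1 (valence 2) → 1 H
  atom 7: S, bond orders sum to 2 (valence 2) → 0 H
Totals → C:4, H:4, O:2, S:1.
In Hill order: C4H4O2S.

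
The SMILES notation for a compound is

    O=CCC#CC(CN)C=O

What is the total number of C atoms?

Count every carbon token in the SMILES (each C, including those in ring-closure positions and inside branches).
Carbon count: 7.

7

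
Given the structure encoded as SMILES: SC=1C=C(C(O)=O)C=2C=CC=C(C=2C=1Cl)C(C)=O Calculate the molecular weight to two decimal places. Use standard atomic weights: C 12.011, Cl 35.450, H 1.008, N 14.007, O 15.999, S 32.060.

280.72 g/mol

First, the molecular formula is C13H9ClO3S (counting implicit H from valence).
  C: 13 × 12.011 = 156.143
  Cl: 1 × 35.450 = 35.450
  H: 9 × 1.008 = 9.072
  O: 3 × 15.999 = 47.997
  S: 1 × 32.060 = 32.060
Sum: 13×12.011 + 1×35.450 + 9×1.008 + 3×15.999 + 1×32.060 = 280.722 → 280.72 g/mol.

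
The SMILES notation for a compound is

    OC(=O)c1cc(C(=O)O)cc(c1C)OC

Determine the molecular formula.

C10H10O5

Walk through each heavy atom and fill implicit hydrogens from standard valence (C 4, N 3, O 2, S 2, halogen 1); for lowercase aromatic atoms, an aromatic c carries 1 H when it has two neighbours and 0 H with three, and aromatic n carries 0 H:
  atom 1: O, bond orders sum to 1 (valence 2) → 1 H
  atom 2: C, bond orders sum to 4 (valence 4) → 0 H
  atom 3: O, bond orders sum to 2 (valence 2) → 0 H
  atom 4: aromatic c, 3 neighbours → 0 H
  atom 5: aromatic c, 2 neighbours → 1 H
  atom 6: aromatic c, 3 neighbours → 0 H
  atom 7: C, bond orders sum to 4 (valence 4) → 0 H
  atom 8: O, bond orders sum to 2 (valence 2) → 0 H
  atom 9: O, bond orders sum to 1 (valence 2) → 1 H
  atom 10: aromatic c, 2 neighbours → 1 H
  atom 11: aromatic c, 3 neighbours → 0 H
  atom 12: aromatic c, 3 neighbours → 0 H
  atom 13: C, bond orders sum to 1 (valence 4) → 3 H
  atom 14: O, bond orders sum to 2 (valence 2) → 0 H
  atom 15: C, bond orders sum to 1 (valence 4) → 3 H
Totals → C:10, H:10, O:5.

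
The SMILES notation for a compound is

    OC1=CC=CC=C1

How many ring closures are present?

In SMILES, each pair of matching ring-closure digits denotes one ring-closing bond; the number of such bonds equals the number of independent rings.
Ring-closure bonds here: 1.

1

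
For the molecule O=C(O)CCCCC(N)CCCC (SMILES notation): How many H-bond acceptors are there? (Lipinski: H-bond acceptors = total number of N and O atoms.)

N atoms: 1; O atoms: 2.
Lipinski HBA = 1 + 2 = 3.

3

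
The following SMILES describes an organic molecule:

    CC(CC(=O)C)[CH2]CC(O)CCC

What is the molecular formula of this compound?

Walk through each heavy atom and fill implicit hydrogens from standard valence (C 4, N 3, O 2, S 2, halogen 1):
  atom 1: C, bond orders sum to 1 (valence 4) → 3 H
  atom 2: C, bond orders sum to 3 (valence 4) → 1 H
  atom 3: C, bond orders sum to 2 (valence 4) → 2 H
  atom 4: C, bond orders sum to 4 (valence 4) → 0 H
  atom 5: O, bond orders sum to 2 (valence 2) → 0 H
  atom 6: C, bond orders sum to 1 (valence 4) → 3 H
  atom 7: C with explicit H count 2
  atom 8: C, bond orders sum to 2 (valence 4) → 2 H
  atom 9: C, bond orders sum to 3 (valence 4) → 1 H
  atom 10: O, bond orders sum to 1 (valence 2) → 1 H
  atom 11: C, bond orders sum to 2 (valence 4) → 2 H
  atom 12: C, bond orders sum to 2 (valence 4) → 2 H
  atom 13: C, bond orders sum to 1 (valence 4) → 3 H
Totals → C:11, H:22, O:2.
In Hill order: C11H22O2.

C11H22O2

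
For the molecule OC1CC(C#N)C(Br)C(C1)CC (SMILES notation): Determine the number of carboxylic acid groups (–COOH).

0

Scan the SMILES for the carboxylic acid motif — none present.
Groups that are present: 1 hydroxyl, 1 nitrile.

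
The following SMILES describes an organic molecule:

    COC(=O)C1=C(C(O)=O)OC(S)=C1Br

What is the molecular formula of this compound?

C7H5BrO5S

Walk through each heavy atom and fill implicit hydrogens from standard valence (C 4, N 3, O 2, S 2, halogen 1):
  atom 1: C, bond orders sum to 1 (valence 4) → 3 H
  atom 2: O, bond orders sum to 2 (valence 2) → 0 H
  atom 3: C, bond orders sum to 4 (valence 4) → 0 H
  atom 4: O, bond orders sum to 2 (valence 2) → 0 H
  atom 5: C, bond orders sum to 4 (valence 4) → 0 H
  atom 6: C, bond orders sum to 4 (valence 4) → 0 H
  atom 7: C, bond orders sum to 4 (valence 4) → 0 H
  atom 8: O, bond orders sum to 1 (valence 2) → 1 H
  atom 9: O, bond orders sum to 2 (valence 2) → 0 H
  atom 10: O, bond orders sum to 2 (valence 2) → 0 H
  atom 11: C, bond orders sum to 4 (valence 4) → 0 H
  atom 12: S, bond orders sum to 1 (valence 2) → 1 H
  atom 13: C, bond orders sum to 4 (valence 4) → 0 H
  atom 14: Br (halogen, monovalent) → 0 H
Totals → C:7, H:5, Br:1, O:5, S:1.
In Hill order: C7H5BrO5S.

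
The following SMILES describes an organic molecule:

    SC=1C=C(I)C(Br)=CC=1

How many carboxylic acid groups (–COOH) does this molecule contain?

Scan the SMILES for the carboxylic acid motif — none present.
Groups that are present: 1 thiol.

0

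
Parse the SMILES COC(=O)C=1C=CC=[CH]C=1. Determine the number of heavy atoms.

Every atom symbol written in the SMILES (organic subset) is one heavy atom; implicit H are not written.
Heavy atoms by element → C:8, O:2.
Total: 10.

10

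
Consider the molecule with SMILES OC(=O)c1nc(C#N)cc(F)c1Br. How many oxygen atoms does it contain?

2

Scan the SMILES for O atoms (remember two-letter symbols like Cl and Br are single atoms).
Oxygen count: 2.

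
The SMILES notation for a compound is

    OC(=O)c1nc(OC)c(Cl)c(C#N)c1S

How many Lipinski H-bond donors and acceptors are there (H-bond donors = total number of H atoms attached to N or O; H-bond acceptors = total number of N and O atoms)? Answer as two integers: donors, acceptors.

Donors: find every N or O and count the H atoms it carries.
  atom 1 (O): bond orders sum to 1 → 1 H
  atom 3 (O): bond orders sum to 2 → 0 H
  atom 5 (N): bond orders sum to 3 → 0 H
  atom 7 (O): bond orders sum to 2 → 0 H
  atom 13 (N): bond orders sum to 3 → 0 H
Lipinski HBD = 1.
Acceptors: N atoms = 2, O atoms = 3 → HBA = 5.

1, 5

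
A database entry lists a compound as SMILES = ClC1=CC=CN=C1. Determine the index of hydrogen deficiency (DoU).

4

Degree of unsaturation = (number of rings) + (number of π bonds).
Ring closures in the SMILES: 1.
π bonds: 3 double bonds (each 1 DoU) → 3 DoU from unsaturation.
Total DoU = 1 + 3 = 4.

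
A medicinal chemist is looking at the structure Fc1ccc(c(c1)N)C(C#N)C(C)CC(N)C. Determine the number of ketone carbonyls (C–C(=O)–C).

0

Scan the SMILES for the ketone motif — none present.
Groups that are present: 1 nitrile, 2 primary amine.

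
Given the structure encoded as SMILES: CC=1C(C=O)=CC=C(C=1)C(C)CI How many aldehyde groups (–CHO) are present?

1

The aldehyde motif appears at heavy-atom position 4 in the SMILES.
Aldehyde count: 1.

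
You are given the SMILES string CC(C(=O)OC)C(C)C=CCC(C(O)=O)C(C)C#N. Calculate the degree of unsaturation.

5

Degree of unsaturation = (number of rings) + (number of π bonds).
Ring closures in the SMILES: 0.
π bonds: 3 double bonds (each 1 DoU), 1 triple bond (each 2 DoU) → 5 DoU from unsaturation.
Total DoU = 0 + 5 = 5.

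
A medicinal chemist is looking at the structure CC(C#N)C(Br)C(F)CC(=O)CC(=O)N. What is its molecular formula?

C9H12BrFN2O2

Walk through each heavy atom and fill implicit hydrogens from standard valence (C 4, N 3, O 2, S 2, halogen 1):
  atom 1: C, bond orders sum to 1 (valence 4) → 3 H
  atom 2: C, bond orders sum to 3 (valence 4) → 1 H
  atom 3: C, bond orders sum to 4 (valence 4) → 0 H
  atom 4: N, bond orders sum to 3 (valence 3) → 0 H
  atom 5: C, bond orders sum to 3 (valence 4) → 1 H
  atom 6: Br (halogen, monovalent) → 0 H
  atom 7: C, bond orders sum to 3 (valence 4) → 1 H
  atom 8: F (halogen, monovalent) → 0 H
  atom 9: C, bond orders sum to 2 (valence 4) → 2 H
  atom 10: C, bond orders sum to 4 (valence 4) → 0 H
  atom 11: O, bond orders sum to 2 (valence 2) → 0 H
  atom 12: C, bond orders sum to 2 (valence 4) → 2 H
  atom 13: C, bond orders sum to 4 (valence 4) → 0 H
  atom 14: O, bond orders sum to 2 (valence 2) → 0 H
  atom 15: N, bond orders sum to 1 (valence 3) → 2 H
Totals → C:9, H:12, Br:1, F:1, N:2, O:2.
In Hill order: C9H12BrFN2O2.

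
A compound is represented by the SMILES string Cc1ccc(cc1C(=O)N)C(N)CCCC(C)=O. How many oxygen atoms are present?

Scan the SMILES for O atoms (remember two-letter symbols like Cl and Br are single atoms).
Oxygen count: 2.

2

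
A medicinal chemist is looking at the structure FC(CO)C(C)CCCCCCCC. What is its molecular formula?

Walk through each heavy atom and fill implicit hydrogens from standard valence (C 4, N 3, O 2, S 2, halogen 1):
  atom 1: F (halogen, monovalent) → 0 H
  atom 2: C, bond orders sum to 3 (valence 4) → 1 H
  atom 3: C, bond orders sum to 2 (valence 4) → 2 H
  atom 4: O, bond orders sum to 1 (valence 2) → 1 H
  atom 5: C, bond orders sum to 3 (valence 4) → 1 H
  atom 6: C, bond orders sum to 1 (valence 4) → 3 H
  atom 7: C, bond orders sum to 2 (valence 4) → 2 H
  atom 8: C, bond orders sum to 2 (valence 4) → 2 H
  atom 9: C, bond orders sum to 2 (valence 4) → 2 H
  atom 10: C, bond orders sum to 2 (valence 4) → 2 H
  atom 11: C, bond orders sum to 2 (valence 4) → 2 H
  atom 12: C, bond orders sum to 2 (valence 4) → 2 H
  atom 13: C, bond orders sum to 2 (valence 4) → 2 H
  atom 14: C, bond orders sum to 1 (valence 4) → 3 H
Totals → C:12, H:25, F:1, O:1.

C12H25FO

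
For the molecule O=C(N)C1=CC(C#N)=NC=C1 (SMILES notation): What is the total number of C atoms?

7

Count every carbon token in the SMILES (each C, including those in ring-closure positions and inside branches).
Carbon count: 7.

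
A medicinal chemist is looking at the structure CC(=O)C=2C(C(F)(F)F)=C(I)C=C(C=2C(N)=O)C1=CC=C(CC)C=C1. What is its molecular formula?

Walk through each heavy atom and fill implicit hydrogens from standard valence (C 4, N 3, O 2, S 2, halogen 1):
  atom 1: C, bond orders sum to 1 (valence 4) → 3 H
  atom 2: C, bond orders sum to 4 (valence 4) → 0 H
  atom 3: O, bond orders sum to 2 (valence 2) → 0 H
  atom 4: C, bond orders sum to 4 (valence 4) → 0 H
  atom 5: C, bond orders sum to 4 (valence 4) → 0 H
  atom 6: C, bond orders sum to 4 (valence 4) → 0 H
  atom 7: F (halogen, monovalent) → 0 H
  atom 8: F (halogen, monovalent) → 0 H
  atom 9: F (halogen, monovalent) → 0 H
  atom 10: C, bond orders sum to 4 (valence 4) → 0 H
  atom 11: I (halogen, monovalent) → 0 H
  atom 12: C, bond orders sum to 3 (valence 4) → 1 H
  atom 13: C, bond orders sum to 4 (valence 4) → 0 H
  atom 14: C, bond orders sum to 4 (valence 4) → 0 H
  atom 15: C, bond orders sum to 4 (valence 4) → 0 H
  atom 16: N, bond orders sum to 1 (valence 3) → 2 H
  atom 17: O, bond orders sum to 2 (valence 2) → 0 H
  atom 18: C, bond orders sum to 4 (valence 4) → 0 H
  atom 19: C, bond orders sum to 3 (valence 4) → 1 H
  atom 20: C, bond orders sum to 3 (valence 4) → 1 H
  atom 21: C, bond orders sum to 4 (valence 4) → 0 H
  atom 22: C, bond orders sum to 2 (valence 4) → 2 H
  atom 23: C, bond orders sum to 1 (valence 4) → 3 H
  atom 24: C, bond orders sum to 3 (valence 4) → 1 H
  atom 25: C, bond orders sum to 3 (valence 4) → 1 H
Totals → C:18, H:15, F:3, I:1, N:1, O:2.
In Hill order: C18H15F3INO2.

C18H15F3INO2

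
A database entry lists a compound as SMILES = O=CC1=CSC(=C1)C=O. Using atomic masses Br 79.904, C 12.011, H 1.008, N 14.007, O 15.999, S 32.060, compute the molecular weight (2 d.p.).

140.16 g/mol

First, the molecular formula is C6H4O2S (counting implicit H from valence).
  C: 6 × 12.011 = 72.066
  H: 4 × 1.008 = 4.032
  O: 2 × 15.999 = 31.998
  S: 1 × 32.060 = 32.060
Sum: 6×12.011 + 4×1.008 + 2×15.999 + 1×32.060 = 140.156 → 140.16 g/mol.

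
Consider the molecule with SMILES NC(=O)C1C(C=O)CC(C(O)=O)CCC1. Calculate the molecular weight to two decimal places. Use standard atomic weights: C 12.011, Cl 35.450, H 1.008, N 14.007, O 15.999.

First, the molecular formula is C10H15NO4 (counting implicit H from valence).
  C: 10 × 12.011 = 120.110
  H: 15 × 1.008 = 15.120
  N: 1 × 14.007 = 14.007
  O: 4 × 15.999 = 63.996
Sum: 10×12.011 + 15×1.008 + 1×14.007 + 4×15.999 = 213.233 → 213.23 g/mol.

213.23 g/mol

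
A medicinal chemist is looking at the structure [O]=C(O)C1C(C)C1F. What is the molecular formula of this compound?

C5H7FO2

Walk through each heavy atom and fill implicit hydrogens from standard valence (C 4, N 3, O 2, S 2, halogen 1):
  atom 1: O with explicit H count 0
  atom 2: C, bond orders sum to 4 (valence 4) → 0 H
  atom 3: O, bond orders sum to 1 (valence 2) → 1 H
  atom 4: C, bond orders sum to 3 (valence 4) → 1 H
  atom 5: C, bond orders sum to 3 (valence 4) → 1 H
  atom 6: C, bond orders sum to 1 (valence 4) → 3 H
  atom 7: C, bond orders sum to 3 (valence 4) → 1 H
  atom 8: F (halogen, monovalent) → 0 H
Totals → C:5, H:7, F:1, O:2.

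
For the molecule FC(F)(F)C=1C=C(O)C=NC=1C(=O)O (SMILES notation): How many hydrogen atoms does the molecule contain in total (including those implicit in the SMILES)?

4

Walk through each heavy atom and fill implicit hydrogens from standard valence (C 4, N 3, O 2, S 2, halogen 1):
  atom 1: F (halogen, monovalent) → 0 H
  atom 2: C, bond orders sum to 4 (valence 4) → 0 H
  atom 3: F (halogen, monovalent) → 0 H
  atom 4: F (halogen, monovalent) → 0 H
  atom 5: C, bond orders sum to 4 (valence 4) → 0 H
  atom 6: C, bond orders sum to 3 (valence 4) → 1 H
  atom 7: C, bond orders sum to 4 (valence 4) → 0 H
  atom 8: O, bond orders sum to 1 (valence 2) → 1 H
  atom 9: C, bond orders sum to 3 (valence 4) → 1 H
  atom 10: N, bond orders sum to 3 (valence 3) → 0 H
  atom 11: C, bond orders sum to 4 (valence 4) → 0 H
  atom 12: C, bond orders sum to 4 (valence 4) → 0 H
  atom 13: O, bond orders sum to 2 (valence 2) → 0 H
  atom 14: O, bond orders sum to 1 (valence 2) → 1 H
Total hydrogens: 4.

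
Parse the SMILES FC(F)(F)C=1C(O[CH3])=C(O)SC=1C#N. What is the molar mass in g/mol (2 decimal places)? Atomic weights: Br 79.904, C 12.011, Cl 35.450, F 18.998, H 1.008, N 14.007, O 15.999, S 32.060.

223.17 g/mol

First, the molecular formula is C7H4F3NO2S (counting implicit H from valence).
  C: 7 × 12.011 = 84.077
  F: 3 × 18.998 = 56.994
  H: 4 × 1.008 = 4.032
  N: 1 × 14.007 = 14.007
  O: 2 × 15.999 = 31.998
  S: 1 × 32.060 = 32.060
Sum: 7×12.011 + 3×18.998 + 4×1.008 + 1×14.007 + 2×15.999 + 1×32.060 = 223.168 → 223.17 g/mol.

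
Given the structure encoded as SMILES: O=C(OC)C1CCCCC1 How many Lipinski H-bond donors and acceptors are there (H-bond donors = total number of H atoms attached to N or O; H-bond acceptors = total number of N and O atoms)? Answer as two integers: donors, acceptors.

Donors: find every N or O and count the H atoms it carries.
  atom 1 (O): bond orders sum to 2 → 0 H
  atom 3 (O): bond orders sum to 2 → 0 H
Lipinski HBD = 0.
Acceptors: N atoms = 0, O atoms = 2 → HBA = 2.

0, 2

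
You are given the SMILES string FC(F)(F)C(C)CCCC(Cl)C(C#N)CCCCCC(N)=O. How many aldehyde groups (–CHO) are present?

0

Scan the SMILES for the aldehyde motif — none present.
Groups that are present: 1 amide, 1 nitrile.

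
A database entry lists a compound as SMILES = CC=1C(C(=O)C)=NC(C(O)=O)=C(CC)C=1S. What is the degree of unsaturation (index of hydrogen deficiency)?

6

Degree of unsaturation = (number of rings) + (number of π bonds).
Ring closures in the SMILES: 1.
π bonds: 5 double bonds (each 1 DoU) → 5 DoU from unsaturation.
Total DoU = 1 + 5 = 6.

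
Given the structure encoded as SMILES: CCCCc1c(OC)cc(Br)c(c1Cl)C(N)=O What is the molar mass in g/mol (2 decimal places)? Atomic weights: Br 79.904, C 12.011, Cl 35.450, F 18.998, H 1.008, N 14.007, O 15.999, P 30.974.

First, the molecular formula is C12H15BrClNO2 (counting implicit H from valence).
  Br: 1 × 79.904 = 79.904
  C: 12 × 12.011 = 144.132
  Cl: 1 × 35.450 = 35.450
  H: 15 × 1.008 = 15.120
  N: 1 × 14.007 = 14.007
  O: 2 × 15.999 = 31.998
Sum: 1×79.904 + 12×12.011 + 1×35.450 + 15×1.008 + 1×14.007 + 2×15.999 = 320.611 → 320.61 g/mol.

320.61 g/mol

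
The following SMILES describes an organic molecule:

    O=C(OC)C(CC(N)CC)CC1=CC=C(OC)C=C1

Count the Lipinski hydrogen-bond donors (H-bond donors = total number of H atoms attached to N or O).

2

Donors: find every N or O and count the H atoms it carries.
  atom 1 (O): bond orders sum to 2 → 0 H
  atom 3 (O): bond orders sum to 2 → 0 H
  atom 8 (N): bond orders sum to 1 → 2 H
  atom 16 (O): bond orders sum to 2 → 0 H
Lipinski HBD = 2.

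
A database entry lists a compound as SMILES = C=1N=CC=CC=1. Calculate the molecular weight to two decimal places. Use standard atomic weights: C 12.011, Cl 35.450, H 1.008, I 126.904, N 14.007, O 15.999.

First, the molecular formula is C5H5N (counting implicit H from valence).
  C: 5 × 12.011 = 60.055
  H: 5 × 1.008 = 5.040
  N: 1 × 14.007 = 14.007
Sum: 5×12.011 + 5×1.008 + 1×14.007 = 79.102 → 79.10 g/mol.

79.10 g/mol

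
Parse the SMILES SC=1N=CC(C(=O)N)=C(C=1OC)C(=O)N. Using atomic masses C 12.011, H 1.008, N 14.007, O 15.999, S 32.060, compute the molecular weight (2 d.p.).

227.24 g/mol

First, the molecular formula is C8H9N3O3S (counting implicit H from valence).
  C: 8 × 12.011 = 96.088
  H: 9 × 1.008 = 9.072
  N: 3 × 14.007 = 42.021
  O: 3 × 15.999 = 47.997
  S: 1 × 32.060 = 32.060
Sum: 8×12.011 + 9×1.008 + 3×14.007 + 3×15.999 + 1×32.060 = 227.238 → 227.24 g/mol.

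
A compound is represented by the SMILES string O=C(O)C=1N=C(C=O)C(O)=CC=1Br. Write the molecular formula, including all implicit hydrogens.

Walk through each heavy atom and fill implicit hydrogens from standard valence (C 4, N 3, O 2, S 2, halogen 1):
  atom 1: O, bond orders sum to 2 (valence 2) → 0 H
  atom 2: C, bond orders sum to 4 (valence 4) → 0 H
  atom 3: O, bond orders sum to 1 (valence 2) → 1 H
  atom 4: C, bond orders sum to 4 (valence 4) → 0 H
  atom 5: N, bond orders sum to 3 (valence 3) → 0 H
  atom 6: C, bond orders sum to 4 (valence 4) → 0 H
  atom 7: C, bond orders sum to 3 (valence 4) → 1 H
  atom 8: O, bond orders sum to 2 (valence 2) → 0 H
  atom 9: C, bond orders sum to 4 (valence 4) → 0 H
  atom 10: O, bond orders sum to 1 (valence 2) → 1 H
  atom 11: C, bond orders sum to 3 (valence 4) → 1 H
  atom 12: C, bond orders sum to 4 (valence 4) → 0 H
  atom 13: Br (halogen, monovalent) → 0 H
Totals → C:7, H:4, Br:1, N:1, O:4.

C7H4BrNO4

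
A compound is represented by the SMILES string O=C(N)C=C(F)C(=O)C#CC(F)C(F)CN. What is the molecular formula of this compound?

Walk through each heavy atom and fill implicit hydrogens from standard valence (C 4, N 3, O 2, S 2, halogen 1):
  atom 1: O, bond orders sum to 2 (valence 2) → 0 H
  atom 2: C, bond orders sum to 4 (valence 4) → 0 H
  atom 3: N, bond orders sum to 1 (valence 3) → 2 H
  atom 4: C, bond orders sum to 3 (valence 4) → 1 H
  atom 5: C, bond orders sum to 4 (valence 4) → 0 H
  atom 6: F (halogen, monovalent) → 0 H
  atom 7: C, bond orders sum to 4 (valence 4) → 0 H
  atom 8: O, bond orders sum to 2 (valence 2) → 0 H
  atom 9: C, bond orders sum to 4 (valence 4) → 0 H
  atom 10: C, bond orders sum to 4 (valence 4) → 0 H
  atom 11: C, bond orders sum to 3 (valence 4) → 1 H
  atom 12: F (halogen, monovalent) → 0 H
  atom 13: C, bond orders sum to 3 (valence 4) → 1 H
  atom 14: F (halogen, monovalent) → 0 H
  atom 15: C, bond orders sum to 2 (valence 4) → 2 H
  atom 16: N, bond orders sum to 1 (valence 3) → 2 H
Totals → C:9, H:9, F:3, N:2, O:2.
In Hill order: C9H9F3N2O2.

C9H9F3N2O2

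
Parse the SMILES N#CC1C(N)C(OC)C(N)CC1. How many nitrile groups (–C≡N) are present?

The nitrile motif appears at heavy-atom position 2 in the SMILES.
Other groups present: 1 ether, 2 primary amine.
Nitrile count: 1.

1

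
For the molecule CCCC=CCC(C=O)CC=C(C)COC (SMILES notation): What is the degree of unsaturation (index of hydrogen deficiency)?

3

Degree of unsaturation = (number of rings) + (number of π bonds).
Ring closures in the SMILES: 0.
π bonds: 3 double bonds (each 1 DoU) → 3 DoU from unsaturation.
Total DoU = 0 + 3 = 3.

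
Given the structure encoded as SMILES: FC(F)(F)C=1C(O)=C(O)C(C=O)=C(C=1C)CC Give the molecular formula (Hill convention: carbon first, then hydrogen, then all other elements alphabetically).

Walk through each heavy atom and fill implicit hydrogens from standard valence (C 4, N 3, O 2, S 2, halogen 1):
  atom 1: F (halogen, monovalent) → 0 H
  atom 2: C, bond orders sum to 4 (valence 4) → 0 H
  atom 3: F (halogen, monovalent) → 0 H
  atom 4: F (halogen, monovalent) → 0 H
  atom 5: C, bond orders sum to 4 (valence 4) → 0 H
  atom 6: C, bond orders sum to 4 (valence 4) → 0 H
  atom 7: O, bond orders sum to 1 (valence 2) → 1 H
  atom 8: C, bond orders sum to 4 (valence 4) → 0 H
  atom 9: O, bond orders sum to 1 (valence 2) → 1 H
  atom 10: C, bond orders sum to 4 (valence 4) → 0 H
  atom 11: C, bond orders sum to 3 (valence 4) → 1 H
  atom 12: O, bond orders sum to 2 (valence 2) → 0 H
  atom 13: C, bond orders sum to 4 (valence 4) → 0 H
  atom 14: C, bond orders sum to 4 (valence 4) → 0 H
  atom 15: C, bond orders sum to 1 (valence 4) → 3 H
  atom 16: C, bond orders sum to 2 (valence 4) → 2 H
  atom 17: C, bond orders sum to 1 (valence 4) → 3 H
Totals → C:11, H:11, F:3, O:3.
In Hill order: C11H11F3O3.

C11H11F3O3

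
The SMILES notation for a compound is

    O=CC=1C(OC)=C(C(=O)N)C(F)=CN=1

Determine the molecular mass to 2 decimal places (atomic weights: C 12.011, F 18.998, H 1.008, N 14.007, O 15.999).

First, the molecular formula is C8H7FN2O3 (counting implicit H from valence).
  C: 8 × 12.011 = 96.088
  F: 1 × 18.998 = 18.998
  H: 7 × 1.008 = 7.056
  N: 2 × 14.007 = 28.014
  O: 3 × 15.999 = 47.997
Sum: 8×12.011 + 1×18.998 + 7×1.008 + 2×14.007 + 3×15.999 = 198.153 → 198.15 g/mol.

198.15 g/mol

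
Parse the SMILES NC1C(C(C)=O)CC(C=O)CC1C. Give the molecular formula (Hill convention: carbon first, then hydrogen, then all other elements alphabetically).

Walk through each heavy atom and fill implicit hydrogens from standard valence (C 4, N 3, O 2, S 2, halogen 1):
  atom 1: N, bond orders sum to 1 (valence 3) → 2 H
  atom 2: C, bond orders sum to 3 (valence 4) → 1 H
  atom 3: C, bond orders sum to 3 (valence 4) → 1 H
  atom 4: C, bond orders sum to 4 (valence 4) → 0 H
  atom 5: C, bond orders sum to 1 (valence 4) → 3 H
  atom 6: O, bond orders sum to 2 (valence 2) → 0 H
  atom 7: C, bond orders sum to 2 (valence 4) → 2 H
  atom 8: C, bond orders sum to 3 (valence 4) → 1 H
  atom 9: C, bond orders sum to 3 (valence 4) → 1 H
  atom 10: O, bond orders sum to 2 (valence 2) → 0 H
  atom 11: C, bond orders sum to 2 (valence 4) → 2 H
  atom 12: C, bond orders sum to 3 (valence 4) → 1 H
  atom 13: C, bond orders sum to 1 (valence 4) → 3 H
Totals → C:10, H:17, N:1, O:2.
In Hill order: C10H17NO2.

C10H17NO2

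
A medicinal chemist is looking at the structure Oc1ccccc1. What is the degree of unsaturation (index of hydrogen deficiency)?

Molecular formula: C6H6O.
DoU = (2C + 2 + N − H − X) / 2, where X is the halogen count and O/S are ignored.
    = (2·6 + 2 + 0 − 6 − 0) / 2 = 8 / 2 = 4.

4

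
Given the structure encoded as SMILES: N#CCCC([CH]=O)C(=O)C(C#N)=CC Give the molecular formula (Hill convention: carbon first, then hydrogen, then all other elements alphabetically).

Walk through each heavy atom and fill implicit hydrogens from standard valence (C 4, N 3, O 2, S 2, halogen 1):
  atom 1: N, bond orders sum to 3 (valence 3) → 0 H
  atom 2: C, bond orders sum to 4 (valence 4) → 0 H
  atom 3: C, bond orders sum to 2 (valence 4) → 2 H
  atom 4: C, bond orders sum to 2 (valence 4) → 2 H
  atom 5: C, bond orders sum to 3 (valence 4) → 1 H
  atom 6: C with explicit H count 1
  atom 7: O, bond orders sum to 2 (valence 2) → 0 H
  atom 8: C, bond orders sum to 4 (valence 4) → 0 H
  atom 9: O, bond orders sum to 2 (valence 2) → 0 H
  atom 10: C, bond orders sum to 4 (valence 4) → 0 H
  atom 11: C, bond orders sum to 4 (valence 4) → 0 H
  atom 12: N, bond orders sum to 3 (valence 3) → 0 H
  atom 13: C, bond orders sum to 3 (valence 4) → 1 H
  atom 14: C, bond orders sum to 1 (valence 4) → 3 H
Totals → C:10, H:10, N:2, O:2.
In Hill order: C10H10N2O2.

C10H10N2O2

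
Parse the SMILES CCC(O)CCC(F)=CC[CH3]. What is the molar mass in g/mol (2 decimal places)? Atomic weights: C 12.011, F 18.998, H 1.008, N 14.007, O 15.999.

160.23 g/mol

First, the molecular formula is C9H17FO (counting implicit H from valence).
  C: 9 × 12.011 = 108.099
  F: 1 × 18.998 = 18.998
  H: 17 × 1.008 = 17.136
  O: 1 × 15.999 = 15.999
Sum: 9×12.011 + 1×18.998 + 17×1.008 + 1×15.999 = 160.232 → 160.23 g/mol.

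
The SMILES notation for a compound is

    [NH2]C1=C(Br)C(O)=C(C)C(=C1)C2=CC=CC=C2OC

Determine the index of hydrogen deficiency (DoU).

8

Molecular formula: C14H14BrNO2.
DoU = (2C + 2 + N − H − X) / 2, where X is the halogen count and O/S are ignored.
    = (2·14 + 2 + 1 − 14 − 1) / 2 = 16 / 2 = 8.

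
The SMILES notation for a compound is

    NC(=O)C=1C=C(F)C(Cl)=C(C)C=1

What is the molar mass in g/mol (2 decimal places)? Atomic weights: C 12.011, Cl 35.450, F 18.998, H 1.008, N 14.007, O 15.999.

First, the molecular formula is C8H7ClFNO (counting implicit H from valence).
  C: 8 × 12.011 = 96.088
  Cl: 1 × 35.450 = 35.450
  F: 1 × 18.998 = 18.998
  H: 7 × 1.008 = 7.056
  N: 1 × 14.007 = 14.007
  O: 1 × 15.999 = 15.999
Sum: 8×12.011 + 1×35.450 + 1×18.998 + 7×1.008 + 1×14.007 + 1×15.999 = 187.598 → 187.60 g/mol.

187.60 g/mol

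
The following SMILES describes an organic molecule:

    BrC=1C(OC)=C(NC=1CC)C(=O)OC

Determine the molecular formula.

C9H12BrNO3

Walk through each heavy atom and fill implicit hydrogens from standard valence (C 4, N 3, O 2, S 2, halogen 1):
  atom 1: Br (halogen, monovalent) → 0 H
  atom 2: C, bond orders sum to 4 (valence 4) → 0 H
  atom 3: C, bond orders sum to 4 (valence 4) → 0 H
  atom 4: O, bond orders sum to 2 (valence 2) → 0 H
  atom 5: C, bond orders sum to 1 (valence 4) → 3 H
  atom 6: C, bond orders sum to 4 (valence 4) → 0 H
  atom 7: N, bond orders sum to 2 (valence 3) → 1 H
  atom 8: C, bond orders sum to 4 (valence 4) → 0 H
  atom 9: C, bond orders sum to 2 (valence 4) → 2 H
  atom 10: C, bond orders sum to 1 (valence 4) → 3 H
  atom 11: C, bond orders sum to 4 (valence 4) → 0 H
  atom 12: O, bond orders sum to 2 (valence 2) → 0 H
  atom 13: O, bond orders sum to 2 (valence 2) → 0 H
  atom 14: C, bond orders sum to 1 (valence 4) → 3 H
Totals → C:9, H:12, Br:1, N:1, O:3.
In Hill order: C9H12BrNO3.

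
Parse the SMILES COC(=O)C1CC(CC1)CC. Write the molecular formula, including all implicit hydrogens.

C9H16O2

Walk through each heavy atom and fill implicit hydrogens from standard valence (C 4, N 3, O 2, S 2, halogen 1):
  atom 1: C, bond orders sum to 1 (valence 4) → 3 H
  atom 2: O, bond orders sum to 2 (valence 2) → 0 H
  atom 3: C, bond orders sum to 4 (valence 4) → 0 H
  atom 4: O, bond orders sum to 2 (valence 2) → 0 H
  atom 5: C, bond orders sum to 3 (valence 4) → 1 H
  atom 6: C, bond orders sum to 2 (valence 4) → 2 H
  atom 7: C, bond orders sum to 3 (valence 4) → 1 H
  atom 8: C, bond orders sum to 2 (valence 4) → 2 H
  atom 9: C, bond orders sum to 2 (valence 4) → 2 H
  atom 10: C, bond orders sum to 2 (valence 4) → 2 H
  atom 11: C, bond orders sum to 1 (valence 4) → 3 H
Totals → C:9, H:16, O:2.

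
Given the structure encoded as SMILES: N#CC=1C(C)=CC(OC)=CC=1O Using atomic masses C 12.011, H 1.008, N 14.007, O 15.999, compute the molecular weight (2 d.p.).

First, the molecular formula is C9H9NO2 (counting implicit H from valence).
  C: 9 × 12.011 = 108.099
  H: 9 × 1.008 = 9.072
  N: 1 × 14.007 = 14.007
  O: 2 × 15.999 = 31.998
Sum: 9×12.011 + 9×1.008 + 1×14.007 + 2×15.999 = 163.176 → 163.18 g/mol.

163.18 g/mol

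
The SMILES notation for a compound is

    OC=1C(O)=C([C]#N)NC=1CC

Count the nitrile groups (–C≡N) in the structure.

The nitrile motif appears at heavy-atom position 6 in the SMILES.
Other groups present: 2 hydroxyl.
Nitrile count: 1.

1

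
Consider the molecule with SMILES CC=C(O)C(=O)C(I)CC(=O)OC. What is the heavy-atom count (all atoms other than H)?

Every atom symbol written in the SMILES (organic subset) is one heavy atom; implicit H are not written.
Heavy atoms by element → C:8, I:1, O:4.
Total: 13.

13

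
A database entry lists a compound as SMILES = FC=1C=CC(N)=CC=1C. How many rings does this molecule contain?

1

In SMILES, each pair of matching ring-closure digits denotes one ring-closing bond; the number of such bonds equals the number of independent rings.
Ring-closure bonds here: 1.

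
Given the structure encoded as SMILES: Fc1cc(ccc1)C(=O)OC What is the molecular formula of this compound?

C8H7FO2

Walk through each heavy atom and fill implicit hydrogens from standard valence (C 4, N 3, O 2, S 2, halogen 1); for lowercase aromatic atoms, an aromatic c carries 1 H when it has two neighbours and 0 H with three, and aromatic n carries 0 H:
  atom 1: F (halogen, monovalent) → 0 H
  atom 2: aromatic c, 3 neighbours → 0 H
  atom 3: aromatic c, 2 neighbours → 1 H
  atom 4: aromatic c, 3 neighbours → 0 H
  atom 5: aromatic c, 2 neighbours → 1 H
  atom 6: aromatic c, 2 neighbours → 1 H
  atom 7: aromatic c, 2 neighbours → 1 H
  atom 8: C, bond orders sum to 4 (valence 4) → 0 H
  atom 9: O, bond orders sum to 2 (valence 2) → 0 H
  atom 10: O, bond orders sum to 2 (valence 2) → 0 H
  atom 11: C, bond orders sum to 1 (valence 4) → 3 H
Totals → C:8, H:7, F:1, O:2.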